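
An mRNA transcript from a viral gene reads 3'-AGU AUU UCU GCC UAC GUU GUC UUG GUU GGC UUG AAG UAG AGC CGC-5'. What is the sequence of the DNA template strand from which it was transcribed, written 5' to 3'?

5'-TCATAAAGACGGATGCAACAGAACCAACCGAACTTCATCTCGGCG-3'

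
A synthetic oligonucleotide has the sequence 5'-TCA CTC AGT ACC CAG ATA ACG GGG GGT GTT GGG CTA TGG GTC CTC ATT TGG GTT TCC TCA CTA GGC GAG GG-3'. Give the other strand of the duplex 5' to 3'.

5′-CCCTCGCCTAGTGAGGAAACCCAAATGAGGACCCATAGCCCAACACCCCCCGTTATCTGGGTACTGAGTGA-3′

Pairing A↔T and G↔C gives AGTGAGTCATGGGTCTATTGCCCCCCACAACCCGATACCCAGGAGTAAACCCAAAGGAGTGATCCGCTCCC, running 3'→5'. Reverse for the 5'→3' convention.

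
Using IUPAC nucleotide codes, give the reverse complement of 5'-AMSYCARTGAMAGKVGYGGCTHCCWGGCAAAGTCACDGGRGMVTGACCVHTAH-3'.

5′-DTADBGGTCABKCYCCHGTGACTTTGCCWGGDAGCCRCBMCTKTCAYTGRSKT-3′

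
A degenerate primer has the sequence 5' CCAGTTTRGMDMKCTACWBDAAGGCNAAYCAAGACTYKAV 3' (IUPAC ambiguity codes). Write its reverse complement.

Standard pairs A↔T, G↔C; ambiguity codes pair R↔Y, M↔K, W↔W, B↔V, D↔H, N↔N. Complement (GGTCAAAYCKHKMGATGWVHTTCCGNTTRGTTCTGARMTB), then reverse for 5'→3'.

5'-BTMRAGTCTTGRTTNGCCTTHVWGTAGMKHKCYAAACTGG-3'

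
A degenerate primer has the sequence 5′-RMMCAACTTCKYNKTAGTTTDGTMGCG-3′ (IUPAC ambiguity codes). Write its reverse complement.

Standard pairs A↔T, G↔C; ambiguity codes pair R↔Y, M↔K, D↔H, N↔N. Complement (YKKGTTGAAGMRNMATCAAAHCAKCGC), then reverse for 5'→3'.

5'-CGCKACHAAACTAMNRMGAAGTTGKKY-3'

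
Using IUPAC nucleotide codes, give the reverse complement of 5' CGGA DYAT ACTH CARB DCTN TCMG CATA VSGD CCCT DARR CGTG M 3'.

5′-KCACGYYTHAGGGHCSBTATGCKGANAGHVYTGDAGTATRHTCCG-3′

Standard pairs A↔T, G↔C; ambiguity codes pair R↔Y, M↔K, S↔S, B↔V, D↔H, N↔N. Complement (GCCTHRTATGADGTYVHGANAGKCGTATBSCHGGGAHTYYGCACK), then reverse for 5'→3'.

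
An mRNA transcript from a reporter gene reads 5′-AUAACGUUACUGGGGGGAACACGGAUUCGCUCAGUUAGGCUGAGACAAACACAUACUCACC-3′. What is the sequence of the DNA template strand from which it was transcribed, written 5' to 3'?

5'-GGTGAGTATGTGTTTGTCTCAGCCTAACTGAGCGAATCCGTGTTCCCCCCAGTAACGTTAT-3'

Replace U with T to get the coding DNA strand: ATAACGTTACTGGGGGGAACACGGATTCGCTCAGTTAGGCTGAGACAAACACATACTCACC. The template strand is its reverse complement (complement TATTGCAATGACCCCCCTTGTGCCTAAGCGAGTCAATCCGACTCTGTTTGTGTATGAGTGG, then reverse).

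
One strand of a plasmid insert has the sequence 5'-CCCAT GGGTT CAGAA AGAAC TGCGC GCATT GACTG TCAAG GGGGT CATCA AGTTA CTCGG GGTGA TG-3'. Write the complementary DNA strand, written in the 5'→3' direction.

5'-CATCACCCCGAGTAACTTGATGACCCCCTTGACAGTCAATGCGCGCAGTTCTTTCTGAACCCATGGG-3'

The complement of CCCATGGGTTCAGAAAGAACTGCGCGCATTGACTGTCAAGGGGGTCATCAAGTTACTCGGGGTGATG is GGGTACCCAAGTCTTTCTTGACGCGCGTAACTGACAGTTCCCCCAGTAGTTCAATGAGCCCCACTAC (A↔T, G↔C). DNA strands are antiparallel, so the complementary strand runs 3'→5'; reversing gives the 5'→3' form.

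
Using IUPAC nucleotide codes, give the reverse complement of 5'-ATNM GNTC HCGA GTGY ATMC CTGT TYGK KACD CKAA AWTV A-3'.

5'-TBAWTTTMGHGTMMCRAACAGGKATRCACTCGDGANCKNAT-3'

Standard pairs A↔T, G↔C; ambiguity codes pair Y↔R, M↔K, W↔W, D↔H, V↔B, N↔N. Complement (TANKCNAGDGCTCACRTAKGGACAARCMMTGHGMTTTWABT), then reverse for 5'→3'.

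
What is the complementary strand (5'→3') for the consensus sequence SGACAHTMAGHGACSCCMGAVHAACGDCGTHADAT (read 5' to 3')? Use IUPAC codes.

5'-ATHTDACGHCGTTDBTCKGGSGTCDCTKADTGTCS-3'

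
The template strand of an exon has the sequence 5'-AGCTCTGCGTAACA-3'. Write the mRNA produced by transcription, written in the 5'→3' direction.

5'-UGUUACGCAGAGCU-3'

The mRNA has the sequence of the coding strand (reverse complement of the template) with T→U. Reverse complement of AGCTCTGCGTAACA is TGTTACGCAGAGCT; then T→U.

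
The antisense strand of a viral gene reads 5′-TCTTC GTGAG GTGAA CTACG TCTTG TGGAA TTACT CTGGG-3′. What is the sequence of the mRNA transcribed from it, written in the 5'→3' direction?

RNA polymerase reads the template 3'→5' and synthesizes mRNA 5'→3' by base-pairing (A→U, T→A, G↔C). The complement of the template is AGAAGCACTCCACTTGATGCAGAACACCTTAATGAGACCC; antiparallel, so 5'→3' the coding strand is CCCAGAGTAATTCCACAAGACGTAGTTCACCTCACGAAGA. Replace T with U for the mRNA.

5'-CCCAGAGUAAUUCCACAAGACGUAGUUCACCUCACGAAGA-3'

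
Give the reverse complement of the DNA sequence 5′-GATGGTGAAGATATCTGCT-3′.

Complement each base (A↔T, G↔C): CTACCACTTCTATAGACGA. Then reverse.

5'-AGCAGATATCTTCACCATC-3'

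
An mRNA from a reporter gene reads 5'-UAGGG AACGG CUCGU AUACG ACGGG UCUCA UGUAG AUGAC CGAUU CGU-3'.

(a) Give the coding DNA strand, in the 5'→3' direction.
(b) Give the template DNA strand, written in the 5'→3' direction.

(a) The coding strand matches the mRNA with U→T.
(b) The template strand is the reverse complement of the coding strand.

(a) 5'-TAGGGAACGGCTCGTATACGACGGGTCTCATGTAGATGACCGATTCGT-3'
(b) 5'-ACGAATCGGTCATCTACATGAGACCCGTCGTATACGAGCCGTTCCCTA-3'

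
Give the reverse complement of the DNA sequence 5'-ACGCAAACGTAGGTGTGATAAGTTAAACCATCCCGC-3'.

Reading the sequence 3'→5' and pairing each base (A↔T, G↔C) gives the reverse complement directly.

5'-GCGGGATGGTTTAACTTATCACACCTACGTTTGCGT-3'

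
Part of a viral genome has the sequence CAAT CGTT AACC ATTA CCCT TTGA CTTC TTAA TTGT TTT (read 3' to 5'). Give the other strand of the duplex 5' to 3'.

The strand is given 3'→5', so its complement runs 5'→3' in the same left-to-right order: pair each base A↔T, G↔C.

5'-GTTAGCAATTGGTAATGGGAAACTGAAGAATTAACAAAA-3'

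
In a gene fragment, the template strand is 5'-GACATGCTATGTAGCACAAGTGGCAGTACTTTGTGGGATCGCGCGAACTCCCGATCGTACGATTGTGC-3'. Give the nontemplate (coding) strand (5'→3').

5'-GCACAATCGTACGATCGGGAGTTCGCGCGATCCCACAAAGTACTGCCACTTGTGCTACATAGCATGTC-3'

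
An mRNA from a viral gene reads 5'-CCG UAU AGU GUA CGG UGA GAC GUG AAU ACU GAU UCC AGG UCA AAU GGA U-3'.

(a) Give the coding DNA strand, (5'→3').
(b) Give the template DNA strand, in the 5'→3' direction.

(a) 5′-CCGTATAGTGTACGGTGAGACGTGAATACTGATTCCAGGTCAAATGGAT-3′
(b) 5'-ATCCATTTGACCTGGAATCAGTATTCACGTCTCACCGTACACTATACGG-3'

(a) The coding strand matches the mRNA with U→T.
(b) The template strand is the reverse complement of the coding strand.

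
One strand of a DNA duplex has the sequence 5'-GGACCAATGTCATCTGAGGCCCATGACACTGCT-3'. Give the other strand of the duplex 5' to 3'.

Pairing A↔T and G↔C gives CCTGGTTACAGTAGACTCCGGGTACTGTGACGA, running 3'→5'. Reverse for the 5'→3' convention.

5'-AGCAGTGTCATGGGCCTCAGATGACATTGGTCC-3'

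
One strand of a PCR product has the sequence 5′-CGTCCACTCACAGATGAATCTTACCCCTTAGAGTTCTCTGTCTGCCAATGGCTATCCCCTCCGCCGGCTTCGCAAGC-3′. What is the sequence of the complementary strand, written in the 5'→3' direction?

The complement of CGTCCACTCACAGATGAATCTTACCCCTTAGAGTTCTCTGTCTGCCAATGGCTATCCCCTCCGCCGGCTTCGCAAGC is GCAGGTGAGTGTCTACTTAGAATGGGGAATCTCAAGAGACAGACGGTTACCGATAGGGGAGGCGGCCGAAGCGTTCG (A↔T, G↔C). DNA strands are antiparallel, so the complementary strand runs 3'→5'; reversing gives the 5'→3' form.

5'-GCTTGCGAAGCCGGCGGAGGGGATAGCCATTGGCAGACAGAGAACTCTAAGGGGTAAGATTCATCTGTGAGTGGACG-3'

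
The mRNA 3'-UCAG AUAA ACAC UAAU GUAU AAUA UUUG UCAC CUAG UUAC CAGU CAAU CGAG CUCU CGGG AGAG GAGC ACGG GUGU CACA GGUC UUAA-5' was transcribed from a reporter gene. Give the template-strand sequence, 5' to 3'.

5'-AGTCTATTTGTGATTACATATTATAAACAGTGGATCAATGGTCAGTTAGCTCGAGAGCCCTCTCCTCGTGCCCACAGTGTCCAGAATT-3'

Written 5'→3' the mRNA is AAUUCUGGACACUGUGGGCACGAGGAGAGGGCUCUCGAGCUAACUGACCAUUGAUCCACUGUUUAUAAUAUGUAAUCACAAAUAGACU, so the coding DNA strand is AATTCTGGACACTGTGGGCACGAGGAGAGGGCTCTCGAGCTAACTGACCATTGATCCACTGTTTATAATATGTAATCACAAATAGACT. The template is its reverse complement.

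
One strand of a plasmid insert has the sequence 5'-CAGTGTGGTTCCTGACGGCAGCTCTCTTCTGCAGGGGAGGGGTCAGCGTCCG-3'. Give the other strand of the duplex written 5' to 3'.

The complement of CAGTGTGGTTCCTGACGGCAGCTCTCTTCTGCAGGGGAGGGGTCAGCGTCCG is GTCACACCAAGGACTGCCGTCGAGAGAAGACGTCCCCTCCCCAGTCGCAGGC (A↔T, G↔C). DNA strands are antiparallel, so the complementary strand runs 3'→5'; reversing gives the 5'→3' form.

5'-CGGACGCTGACCCCTCCCCTGCAGAAGAGAGCTGCCGTCAGGAACCACACTG-3'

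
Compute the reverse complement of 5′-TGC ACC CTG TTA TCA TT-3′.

Reading the sequence 3'→5' and pairing each base (A↔T, G↔C) gives the reverse complement directly.

5'-AATGATAACAGGGTGCA-3'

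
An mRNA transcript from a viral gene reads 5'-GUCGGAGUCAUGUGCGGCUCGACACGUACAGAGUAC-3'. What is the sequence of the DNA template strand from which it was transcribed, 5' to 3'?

5'-GTACTCTGTACGTGTCGAGCCGCACATGACTCCGAC-3'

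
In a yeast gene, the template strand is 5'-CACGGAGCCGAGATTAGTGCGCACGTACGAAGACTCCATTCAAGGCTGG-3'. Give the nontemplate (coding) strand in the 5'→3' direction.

5'-CCAGCCTTGAATGGAGTCTTCGTACGTGCGCACTAATCTCGGCTCCGTG-3'

The coding strand is complementary and antiparallel to the template: take the complement (A↔T, G↔C) and reverse.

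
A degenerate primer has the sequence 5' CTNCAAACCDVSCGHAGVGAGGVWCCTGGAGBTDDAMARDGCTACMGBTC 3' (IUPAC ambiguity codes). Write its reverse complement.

Standard pairs A↔T, G↔C; ambiguity codes pair R↔Y, M↔K, W↔W, S↔S, B↔V, D↔H, N↔N. Complement (GANGTTTGGHBSGCDTCBCTCCBWGGACCTCVAHHTKTYHCGATGKCVAG), then reverse for 5'→3'.

5'-GAVCKGTAGCHYTKTHHAVCTCCAGGWBCCTCBCTDCGSBHGGTTTGNAG-3'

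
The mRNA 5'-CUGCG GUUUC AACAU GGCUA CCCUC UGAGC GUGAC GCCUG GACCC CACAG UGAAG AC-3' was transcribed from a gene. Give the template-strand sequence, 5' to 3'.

Replace U with T to get the coding DNA strand: CTGCGGTTTCAACATGGCTACCCTCTGAGCGTGACGCCTGGACCCCACAGTGAAGAC. The template strand is its reverse complement (complement GACGCCAAAGTTGTACCGATGGGAGACTCGCACTGCGGACCTGGGGTGTCACTTCTG, then reverse).

5'-GTCTTCACTGTGGGGTCCAGGCGTCACGCTCAGAGGGTAGCCATGTTGAAACCGCAG-3'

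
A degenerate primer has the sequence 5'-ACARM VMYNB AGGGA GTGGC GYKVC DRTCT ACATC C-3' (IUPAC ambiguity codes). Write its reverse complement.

5'-GGATGTAGAYHGBMRCGCCACTCCCTVNRKBKYTGT-3'

Standard pairs A↔T, G↔C; ambiguity codes pair R↔Y, M↔K, B↔V, D↔H, N↔N. Complement (TGTYKBKRNVTCCCTCACCGCRMBGHYAGATGTAGG), then reverse for 5'→3'.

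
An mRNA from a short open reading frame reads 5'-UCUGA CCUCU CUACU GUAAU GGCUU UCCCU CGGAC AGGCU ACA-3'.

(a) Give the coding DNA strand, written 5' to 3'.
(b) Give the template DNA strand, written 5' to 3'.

(a) The coding strand matches the mRNA with U→T.
(b) The template strand is the reverse complement of the coding strand.

(a) 5′-TCTGACCTCTCTACTGTAATGGCTTTCCCTCGGACAGGCTACA-3′
(b) 5'-TGTAGCCTGTCCGAGGGAAAGCCATTACAGTAGAGAGGTCAGA-3'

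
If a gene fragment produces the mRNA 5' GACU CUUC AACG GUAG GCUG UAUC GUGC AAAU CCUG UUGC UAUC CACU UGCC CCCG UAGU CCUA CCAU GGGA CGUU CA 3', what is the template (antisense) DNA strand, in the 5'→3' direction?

5'-TGAACGTCCCATGGTAGGACTACGGGGGCAAGTGGATAGCAACAGGATTTGCACGATACAGCCTACCGTTGAAGAGTC-3'

Replace U with T to get the coding DNA strand: GACTCTTCAACGGTAGGCTGTATCGTGCAAATCCTGTTGCTATCCACTTGCCCCCGTAGTCCTACCATGGGACGTTCA. The template strand is its reverse complement (complement CTGAGAAGTTGCCATCCGACATAGCACGTTTAGGACAACGATAGGTGAACGGGGGCATCAGGATGGTACCCTGCAAGT, then reverse).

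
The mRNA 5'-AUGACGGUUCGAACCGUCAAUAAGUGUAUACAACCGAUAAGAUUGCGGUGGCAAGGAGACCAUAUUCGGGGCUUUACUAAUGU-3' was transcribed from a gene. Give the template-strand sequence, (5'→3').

5′-ACATTAGTAAAGCCCCGAATATGGTCTCCTTGCCACCGCAATCTTATCGGTTGTATACACTTATTGACGGTTCGAACCGTCAT-3′

Replace U with T to get the coding DNA strand: ATGACGGTTCGAACCGTCAATAAGTGTATACAACCGATAAGATTGCGGTGGCAAGGAGACCATATTCGGGGCTTTACTAATGT. The template strand is its reverse complement (complement TACTGCCAAGCTTGGCAGTTATTCACATATGTTGGCTATTCTAACGCCACCGTTCCTCTGGTATAAGCCCCGAAATGATTACA, then reverse).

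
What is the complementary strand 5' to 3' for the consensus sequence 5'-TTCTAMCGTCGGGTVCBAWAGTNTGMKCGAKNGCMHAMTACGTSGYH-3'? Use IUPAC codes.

Standard pairs A↔T, G↔C; ambiguity codes pair Y↔R, M↔K, W↔W, S↔S, B↔V, H↔D, N↔N. Complement (AAGATKGCAGCCCABGVTWTCANACKMGCTMNCGKDTKATGCASCRD), then reverse for 5'→3'.

5'-DRCSACGTAKTDKGCNMTCGMKCANACTWTVGBACCCGACGKTAGAA-3'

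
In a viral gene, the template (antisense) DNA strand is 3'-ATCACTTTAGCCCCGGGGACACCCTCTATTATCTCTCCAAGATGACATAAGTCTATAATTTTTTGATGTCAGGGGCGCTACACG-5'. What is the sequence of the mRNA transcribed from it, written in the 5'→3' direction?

Reading the template 3'→5' as shown, RNA polymerase pairs each base (A→U, T→A, G↔C) to build mRNA 5'→3' directly.

5'-UAGUGAAAUCGGGGCCCCUGUGGGAGAUAAUAGAGAGGUUCUACUGUAUUCAGAUAUUAAAAAACUACAGUCCCCGCGAUGUGC-3'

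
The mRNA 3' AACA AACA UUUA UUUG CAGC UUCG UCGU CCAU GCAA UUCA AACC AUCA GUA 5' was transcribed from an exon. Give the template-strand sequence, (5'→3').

Written 5'→3' the mRNA is AUGACUACCAAACUUAACGUACCUGCUGCUUCGACGUUUAUUUACAAACAA, so the coding DNA strand is ATGACTACCAAACTTAACGTACCTGCTGCTTCGACGTTTATTTACAAACAA. The template is its reverse complement.

5'-TTGTTTGTAAATAAACGTCGAAGCAGCAGGTACGTTAAGTTTGGTAGTCAT-3'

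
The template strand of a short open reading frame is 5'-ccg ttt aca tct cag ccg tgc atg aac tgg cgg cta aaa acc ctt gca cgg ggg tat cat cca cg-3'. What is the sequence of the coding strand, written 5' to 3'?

5'-CGTGGATGATACCCCCGTGCAAGGGTTTTTAGCCGCCAGTTCATGCACGGCTGAGATGTAAACGG-3'

The coding strand is complementary and antiparallel to the template: take the complement (A↔T, G↔C) and reverse.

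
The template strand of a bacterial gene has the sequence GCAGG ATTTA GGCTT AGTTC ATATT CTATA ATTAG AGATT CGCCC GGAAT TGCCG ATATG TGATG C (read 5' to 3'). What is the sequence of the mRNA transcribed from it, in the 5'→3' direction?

5'-GCAUCACAUAUCGGCAAUUCCGGGCGAAUCUCUAAUUAUAGAAUAUGAACUAAGCCUAAAUCCUGC-3'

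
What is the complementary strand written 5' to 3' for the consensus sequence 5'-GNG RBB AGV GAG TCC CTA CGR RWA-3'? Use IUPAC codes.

Standard pairs A↔T, G↔C; ambiguity codes pair R↔Y, W↔W, B↔V, N↔N. Complement (CNCYVVTCBCTCAGGGATGCYYWT), then reverse for 5'→3'.

5'-TWYYCGTAGGGACTCBCTVVYCNC-3'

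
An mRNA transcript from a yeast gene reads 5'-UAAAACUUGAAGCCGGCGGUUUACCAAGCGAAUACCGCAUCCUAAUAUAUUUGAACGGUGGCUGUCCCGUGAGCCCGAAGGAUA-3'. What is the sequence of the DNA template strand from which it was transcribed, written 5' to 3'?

5'-TATCCTTCGGGCTCACGGGACAGCCACCGTTCAAATATATTAGGATGCGGTATTCGCTTGGTAAACCGCCGGCTTCAAGTTTTA-3'

Replace U with T to get the coding DNA strand: TAAAACTTGAAGCCGGCGGTTTACCAAGCGAATACCGCATCCTAATATATTTGAACGGTGGCTGTCCCGTGAGCCCGAAGGATA. The template strand is its reverse complement (complement ATTTTGAACTTCGGCCGCCAAATGGTTCGCTTATGGCGTAGGATTATATAAACTTGCCACCGACAGGGCACTCGGGCTTCCTAT, then reverse).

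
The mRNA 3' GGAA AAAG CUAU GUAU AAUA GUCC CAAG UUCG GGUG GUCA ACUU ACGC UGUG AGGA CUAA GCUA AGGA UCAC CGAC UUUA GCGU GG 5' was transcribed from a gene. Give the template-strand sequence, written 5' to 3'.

5'-CCTTTTTCGATACATATTATCAGGGTTCAAGCCCACCAGTTGAATGCGACACTCCTGATTCGATTCCTAGTGGCTGAAATCGCACC-3'

Written 5'→3' the mRNA is GGUGCGAUUUCAGCCACUAGGAAUCGAAUCAGGAGUGUCGCAUUCAACUGGUGGGCUUGAACCCUGAUAAUAUGUAUCGAAAAAGG, so the coding DNA strand is GGTGCGATTTCAGCCACTAGGAATCGAATCAGGAGTGTCGCATTCAACTGGTGGGCTTGAACCCTGATAATATGTATCGAAAAAGG. The template is its reverse complement.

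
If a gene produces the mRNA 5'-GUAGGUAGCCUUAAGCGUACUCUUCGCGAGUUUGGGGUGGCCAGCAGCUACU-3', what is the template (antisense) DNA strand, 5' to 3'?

5'-AGTAGCTGCTGGCCACCCCAAACTCGCGAAGAGTACGCTTAAGGCTACCTAC-3'

Replace U with T to get the coding DNA strand: GTAGGTAGCCTTAAGCGTACTCTTCGCGAGTTTGGGGTGGCCAGCAGCTACT. The template strand is its reverse complement (complement CATCCATCGGAATTCGCATGAGAAGCGCTCAAACCCCACCGGTCGTCGATGA, then reverse).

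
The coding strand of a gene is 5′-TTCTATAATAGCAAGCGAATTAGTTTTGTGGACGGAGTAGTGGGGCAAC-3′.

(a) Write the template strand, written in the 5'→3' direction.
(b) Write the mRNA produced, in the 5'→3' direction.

(a) 5'-GTTGCCCCACTACTCCGTCCACAAAACTAATTCGCTTGCTATTATAGAA-3'
(b) 5'-UUCUAUAAUAGCAAGCGAAUUAGUUUUGUGGACGGAGUAGUGGGGCAAC-3'

(a) The template strand is the reverse complement of the coding strand: complement AAGATATTATCGTTCGCTTAATCAAAACACCTGCCTCATCACCCCGTTG, then reverse.
(b) mRNA matches the coding strand with T→U.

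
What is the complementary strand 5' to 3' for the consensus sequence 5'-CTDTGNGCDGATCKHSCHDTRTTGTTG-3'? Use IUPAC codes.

5'-CAACAAYAHDGSDMGATCHGCNCAHAG-3'

Standard pairs A↔T, G↔C; ambiguity codes pair R↔Y, K↔M, S↔S, D↔H, N↔N. Complement (GAHACNCGHCTAGMDSGDHAYAACAAC), then reverse for 5'→3'.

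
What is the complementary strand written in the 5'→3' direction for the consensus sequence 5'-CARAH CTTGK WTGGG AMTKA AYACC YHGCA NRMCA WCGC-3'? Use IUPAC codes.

Standard pairs A↔T, G↔C; ambiguity codes pair R↔Y, M↔K, W↔W, H↔D, N↔N. Complement (GTYTDGAACMWACCCTKAMTTRTGGRDCGTNYKGTWGCG), then reverse for 5'→3'.

5′-GCGWTGKYNTGCDRGGTRTTMAKTCCCAWMCAAGDTYTG-3′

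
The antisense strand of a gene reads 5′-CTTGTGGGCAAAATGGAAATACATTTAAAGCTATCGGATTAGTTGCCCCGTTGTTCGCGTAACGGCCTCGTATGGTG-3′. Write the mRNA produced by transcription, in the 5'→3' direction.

5′-CACCAUACGAGGCCGUUACGCGAACAACGGGGCAACUAAUCCGAUAGCUUUAAAUGUAUUUCCAUUUUGCCCACAAG-3′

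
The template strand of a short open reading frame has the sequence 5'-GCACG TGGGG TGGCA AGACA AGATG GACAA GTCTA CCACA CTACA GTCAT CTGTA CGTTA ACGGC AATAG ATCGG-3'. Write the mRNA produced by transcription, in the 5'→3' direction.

5'-CCGAUCUAUUGCCGUUAACGUACAGAUGACUGUAGUGUGGUAGACUUGUCCAUCUUGUCUUGCCACCCCACGUGC-3'

RNA polymerase reads the template 3'→5' and synthesizes mRNA 5'→3' by base-pairing (A→U, T→A, G↔C). The complement of the template is CGTGCACCCCACCGTTCTGTTCTACCTGTTCAGATGGTGTGATGTCAGTAGACATGCAATTGCCGTTATCTAGCC; antiparallel, so 5'→3' the coding strand is CCGATCTATTGCCGTTAACGTACAGATGACTGTAGTGTGGTAGACTTGTCCATCTTGTCTTGCCACCCCACGTGC. Replace T with U for the mRNA.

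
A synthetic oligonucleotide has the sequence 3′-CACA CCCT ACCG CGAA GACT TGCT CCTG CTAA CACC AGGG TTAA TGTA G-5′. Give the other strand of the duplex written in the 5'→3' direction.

The strand is given 3'→5', so its complement runs 5'→3' in the same left-to-right order: pair each base A↔T, G↔C.

5'-GTGTGGGATGGCGCTTCTGAACGAGGACGATTGTGGTCCCAATTACATC-3'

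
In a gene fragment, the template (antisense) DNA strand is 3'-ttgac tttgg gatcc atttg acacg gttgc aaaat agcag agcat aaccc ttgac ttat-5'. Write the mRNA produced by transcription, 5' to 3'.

5'-AACUGAAACCCUAGGUAAACUGUGCCAACGUUUUAUCGUCUCGUAUUGGGAACUGAAUA-3'

Reading the template 3'→5' as shown, RNA polymerase pairs each base (A→U, T→A, G↔C) to build mRNA 5'→3' directly.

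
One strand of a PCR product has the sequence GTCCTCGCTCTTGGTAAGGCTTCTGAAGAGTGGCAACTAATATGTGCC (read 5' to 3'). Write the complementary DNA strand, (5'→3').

Pairing A↔T and G↔C gives CAGGAGCGAGAACCATTCCGAAGACTTCTCACCGTTGATTATACACGG, running 3'→5'. Reverse for the 5'→3' convention.

5'-GGCACATATTAGTTGCCACTCTTCAGAAGCCTTACCAAGAGCGAGGAC-3'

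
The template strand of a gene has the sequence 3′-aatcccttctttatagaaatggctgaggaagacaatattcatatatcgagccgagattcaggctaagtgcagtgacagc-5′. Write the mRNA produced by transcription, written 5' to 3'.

5'-UUAGGGAAGAAAUAUCUUUACCGACUCCUUCUGUUAUAAGUAUAUAGCUCGGCUCUAAGUCCGAUUCACGUCACUGUCG-3'

Reading the template 3'→5' as shown, RNA polymerase pairs each base (A→U, T→A, G↔C) to build mRNA 5'→3' directly.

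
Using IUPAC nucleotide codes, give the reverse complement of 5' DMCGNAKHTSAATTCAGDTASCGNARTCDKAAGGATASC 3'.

5'-GSTATCCTTMHGAYTNCGSTAHCTGAATTSADMTNCGKH-3'

Standard pairs A↔T, G↔C; ambiguity codes pair R↔Y, M↔K, S↔S, D↔H, N↔N. Complement (HKGCNTMDASTTAAGTCHATSGCNTYAGHMTTCCTATSG), then reverse for 5'→3'.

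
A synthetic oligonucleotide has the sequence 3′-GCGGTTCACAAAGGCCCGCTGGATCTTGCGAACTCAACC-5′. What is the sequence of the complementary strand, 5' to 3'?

The strand is given 3'→5', so its complement runs 5'→3' in the same left-to-right order: pair each base A↔T, G↔C.

5'-CGCCAAGTGTTTCCGGGCGACCTAGAACGCTTGAGTTGG-3'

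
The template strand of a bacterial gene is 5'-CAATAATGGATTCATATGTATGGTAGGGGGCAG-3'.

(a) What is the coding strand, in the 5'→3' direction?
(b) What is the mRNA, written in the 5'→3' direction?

(a) The coding strand is the reverse complement of the template: complement GTTATTACCTAAGTATACATACCATCCCCCGTC, then reverse.
(b) mRNA has the coding-strand sequence with T→U.

(a) 5'-CTGCCCCCTACCATACATATGAATCCATTATTG-3'
(b) 5'-CUGCCCCCUACCAUACAUAUGAAUCCAUUAUUG-3'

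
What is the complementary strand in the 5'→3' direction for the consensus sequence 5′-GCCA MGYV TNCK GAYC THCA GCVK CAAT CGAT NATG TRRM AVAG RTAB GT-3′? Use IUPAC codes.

5'-ACVTAYCTBTKYYACATNATCGATTGMBGCTGDAGRTCMGNABRCKTGGC-3'

Standard pairs A↔T, G↔C; ambiguity codes pair R↔Y, M↔K, B↔V, H↔D, N↔N. Complement (CGGTKCRBANGMCTRGADGTCGBMGTTAGCTANTACAYYKTBTCYATVCA), then reverse for 5'→3'.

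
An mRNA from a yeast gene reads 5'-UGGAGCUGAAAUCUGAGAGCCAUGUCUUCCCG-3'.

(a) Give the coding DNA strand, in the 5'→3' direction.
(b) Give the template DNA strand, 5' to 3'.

(a) 5'-TGGAGCTGAAATCTGAGAGCCATGTCTTCCCG-3'
(b) 5'-CGGGAAGACATGGCTCTCAGATTTCAGCTCCA-3'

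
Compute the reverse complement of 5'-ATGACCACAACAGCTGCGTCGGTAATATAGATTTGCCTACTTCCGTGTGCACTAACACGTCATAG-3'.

Reading the sequence 3'→5' and pairing each base (A↔T, G↔C) gives the reverse complement directly.

5'-CTATGACGTGTTAGTGCACACGGAAGTAGGCAAATCTATATTACCGACGCAGCTGTTGTGGTCAT-3'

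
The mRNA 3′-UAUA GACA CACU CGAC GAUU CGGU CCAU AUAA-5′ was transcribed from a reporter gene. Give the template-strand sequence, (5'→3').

5′-ATATCTGTGTGAGCTGCTAAGCCAGGTATATT-3′

Written 5'→3' the mRNA is AAUAUACCUGGCUUAGCAGCUCACACAGAUAU, so the coding DNA strand is AATATACCTGGCTTAGCAGCTCACACAGATAT. The template is its reverse complement.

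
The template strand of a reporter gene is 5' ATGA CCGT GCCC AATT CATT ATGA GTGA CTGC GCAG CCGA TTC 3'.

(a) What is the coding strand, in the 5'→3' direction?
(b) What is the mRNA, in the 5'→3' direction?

(a) The coding strand is the reverse complement of the template: complement TACTGGCACGGGTTAAGTAATACTCACTGACGCGTCGGCTAAG, then reverse.
(b) mRNA has the coding-strand sequence with T→U.

(a) 5'-GAATCGGCTGCGCAGTCACTCATAATGAATTGGGCACGGTCAT-3'
(b) 5'-GAAUCGGCUGCGCAGUCACUCAUAAUGAAUUGGGCACGGUCAU-3'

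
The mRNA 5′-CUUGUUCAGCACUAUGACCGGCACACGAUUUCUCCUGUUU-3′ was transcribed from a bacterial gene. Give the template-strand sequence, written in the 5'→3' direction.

5'-AAACAGGAGAAATCGTGTGCCGGTCATAGTGCTGAACAAG-3'

Replace U with T to get the coding DNA strand: CTTGTTCAGCACTATGACCGGCACACGATTTCTCCTGTTT. The template strand is its reverse complement (complement GAACAAGTCGTGATACTGGCCGTGTGCTAAAGAGGACAAA, then reverse).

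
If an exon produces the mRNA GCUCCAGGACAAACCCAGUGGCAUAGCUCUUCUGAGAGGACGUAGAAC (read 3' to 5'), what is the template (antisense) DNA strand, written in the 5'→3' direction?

5'-CGAGGTCCTGTTTGGGTCACCGTATCGAGAAGACTCTCCTGCATCTTG-3'

Written 5'→3' the mRNA is CAAGAUGCAGGAGAGUCUUCUCGAUACGGUGACCCAAACAGGACCUCG, so the coding DNA strand is CAAGATGCAGGAGAGTCTTCTCGATACGGTGACCCAAACAGGACCTCG. The template is its reverse complement.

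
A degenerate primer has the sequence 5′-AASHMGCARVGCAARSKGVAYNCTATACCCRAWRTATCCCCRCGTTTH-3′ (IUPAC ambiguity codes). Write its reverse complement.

5′-DAAACGYGGGGATAYWTYGGGTATAGNRTBCMSYTTGCBYTGCKDSTT-3′

Standard pairs A↔T, G↔C; ambiguity codes pair R↔Y, M↔K, W↔W, S↔S, H↔D, V↔B, N↔N. Complement (TTSDKCGTYBCGTTYSMCBTRNGATATGGGYTWYATAGGGGYGCAAAD), then reverse for 5'→3'.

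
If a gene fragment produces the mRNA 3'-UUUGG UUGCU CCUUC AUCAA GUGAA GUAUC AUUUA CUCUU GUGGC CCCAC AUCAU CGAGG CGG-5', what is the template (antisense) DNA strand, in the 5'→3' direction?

5'-AAACCAACGAGGAAGTAGTTCACTTCATAGTAAATGAGAACACCGGGGTGTAGTAGCTCCGCC-3'

Written 5'→3' the mRNA is GGCGGAGCUACUACACCCCGGUGUUCUCAUUUACUAUGAAGUGAACUACUUCCUCGUUGGUUU, so the coding DNA strand is GGCGGAGCTACTACACCCCGGTGTTCTCATTTACTATGAAGTGAACTACTTCCTCGTTGGTTT. The template is its reverse complement.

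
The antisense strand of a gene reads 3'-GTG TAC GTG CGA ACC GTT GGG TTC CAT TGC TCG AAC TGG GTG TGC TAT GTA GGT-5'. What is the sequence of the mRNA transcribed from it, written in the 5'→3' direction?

5′-CACAUGCACGCUUGGCAACCCAAGGUAACGAGCUUGACCCACACGAUACAUCCA-3′

Reading the template 3'→5' as shown, RNA polymerase pairs each base (A→U, T→A, G↔C) to build mRNA 5'→3' directly.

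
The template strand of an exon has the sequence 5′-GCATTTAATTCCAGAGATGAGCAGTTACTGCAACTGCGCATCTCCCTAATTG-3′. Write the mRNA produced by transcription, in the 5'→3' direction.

5'-CAAUUAGGGAGAUGCGCAGUUGCAGUAACUGCUCAUCUCUGGAAUUAAAUGC-3'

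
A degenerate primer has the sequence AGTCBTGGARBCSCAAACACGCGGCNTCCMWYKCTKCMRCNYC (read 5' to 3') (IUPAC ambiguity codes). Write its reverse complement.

Standard pairs A↔T, G↔C; ambiguity codes pair R↔Y, M↔K, W↔W, S↔S, B↔V, N↔N. Complement (TCAGVACCTYVGSGTTTGTGCGCCGNAGGKWRMGAMGKYGNRG), then reverse for 5'→3'.

5'-GRNGYKGMAGMRWKGGANGCCGCGTGTTTGSGVYTCCAVGACT-3'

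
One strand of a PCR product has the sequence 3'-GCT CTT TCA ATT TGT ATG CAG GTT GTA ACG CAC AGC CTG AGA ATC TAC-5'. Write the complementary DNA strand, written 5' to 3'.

The strand is given 3'→5', so its complement runs 5'→3' in the same left-to-right order: pair each base A↔T, G↔C.

5'-CGAGAAAGTTAAACATACGTCCAACATTGCGTGTCGGACTCTTAGATG-3'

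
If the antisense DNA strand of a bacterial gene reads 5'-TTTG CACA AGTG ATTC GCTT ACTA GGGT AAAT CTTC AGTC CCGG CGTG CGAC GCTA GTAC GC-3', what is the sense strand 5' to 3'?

5'-GCGTACTAGCGTCGCACGCCGGGACTGAAGATTTACCCTAGTAAGCGAATCACTTGTGCAAA-3'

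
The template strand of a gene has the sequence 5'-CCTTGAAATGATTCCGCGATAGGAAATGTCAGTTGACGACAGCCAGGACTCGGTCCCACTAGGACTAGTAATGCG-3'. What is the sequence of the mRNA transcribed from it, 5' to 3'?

5'-CGCAUUACUAGUCCUAGUGGGACCGAGUCCUGGCUGUCGUCAACUGACAUUUCCUAUCGCGGAAUCAUUUCAAGG-3'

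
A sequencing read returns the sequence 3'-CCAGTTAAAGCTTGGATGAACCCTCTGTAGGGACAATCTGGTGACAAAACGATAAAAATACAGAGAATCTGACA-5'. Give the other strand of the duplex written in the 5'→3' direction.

5′-GGTCAATTTCGAACCTACTTGGGAGACATCCCTGTTAGACCACTGTTTTGCTATTTTTATGTCTCTTAGACTGT-3′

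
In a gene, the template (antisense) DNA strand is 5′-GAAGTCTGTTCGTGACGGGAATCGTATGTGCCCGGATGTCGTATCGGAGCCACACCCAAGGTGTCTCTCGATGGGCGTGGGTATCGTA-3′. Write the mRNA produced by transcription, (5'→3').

5′-UACGAUACCCACGCCCAUCGAGAGACACCUUGGGUGUGGCUCCGAUACGACAUCCGGGCACAUACGAUUCCCGUCACGAACAGACUUC-3′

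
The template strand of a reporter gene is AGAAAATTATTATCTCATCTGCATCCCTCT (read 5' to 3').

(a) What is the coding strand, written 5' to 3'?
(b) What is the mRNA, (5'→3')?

(a) The coding strand is the reverse complement of the template: complement TCTTTTAATAATAGAGTAGACGTAGGGAGA, then reverse.
(b) mRNA has the coding-strand sequence with T→U.

(a) 5'-AGAGGGATGCAGATGAGATAATAATTTTCT-3'
(b) 5'-AGAGGGAUGCAGAUGAGAUAAUAAUUUUCU-3'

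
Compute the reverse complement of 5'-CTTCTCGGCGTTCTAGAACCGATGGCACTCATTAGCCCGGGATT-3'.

5'-AATCCCGGGCTAATGAGTGCCATCGGTTCTAGAACGCCGAGAAG-3'

Reading the sequence 3'→5' and pairing each base (A↔T, G↔C) gives the reverse complement directly.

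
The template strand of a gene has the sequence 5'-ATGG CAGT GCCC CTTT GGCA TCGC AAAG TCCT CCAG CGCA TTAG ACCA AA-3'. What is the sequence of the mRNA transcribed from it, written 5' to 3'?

The mRNA has the sequence of the coding strand (reverse complement of the template) with T→U. Reverse complement of ATGGCAGTGCCCCTTTGGCATCGCAAAGTCCTCCAGCGCATTAGACCAAA is TTTGGTCTAATGCGCTGGAGGACTTTGCGATGCCAAAGGGGCACTGCCAT; then T→U.

5'-UUUGGUCUAAUGCGCUGGAGGACUUUGCGAUGCCAAAGGGGCACUGCCAU-3'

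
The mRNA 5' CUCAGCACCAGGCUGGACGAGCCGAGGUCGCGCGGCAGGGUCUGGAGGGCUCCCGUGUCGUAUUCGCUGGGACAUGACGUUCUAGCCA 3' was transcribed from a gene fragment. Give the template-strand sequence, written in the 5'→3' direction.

5′-TGGCTAGAACGTCATGTCCCAGCGAATACGACACGGGAGCCCTCCAGACCCTGCCGCGCGACCTCGGCTCGTCCAGCCTGGTGCTGAG-3′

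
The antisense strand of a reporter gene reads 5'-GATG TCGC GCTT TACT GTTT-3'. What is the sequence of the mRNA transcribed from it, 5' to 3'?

The mRNA has the sequence of the coding strand (reverse complement of the template) with T→U. Reverse complement of GATGTCGCGCTTTACTGTTT is AAACAGTAAAGCGCGACATC; then T→U.

5'-AAACAGUAAAGCGCGACAUC-3'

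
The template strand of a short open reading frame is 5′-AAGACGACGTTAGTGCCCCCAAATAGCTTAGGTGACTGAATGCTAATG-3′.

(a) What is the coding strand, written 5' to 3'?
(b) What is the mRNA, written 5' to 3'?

(a) 5'-CATTAGCATTCAGTCACCTAAGCTATTTGGGGGCACTAACGTCGTCTT-3'
(b) 5'-CAUUAGCAUUCAGUCACCUAAGCUAUUUGGGGGCACUAACGUCGUCUU-3'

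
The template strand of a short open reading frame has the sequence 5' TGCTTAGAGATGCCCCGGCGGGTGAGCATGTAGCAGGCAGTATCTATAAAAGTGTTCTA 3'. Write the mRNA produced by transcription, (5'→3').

The mRNA has the sequence of the coding strand (reverse complement of the template) with T→U. Reverse complement of TGCTTAGAGATGCCCCGGCGGGTGAGCATGTAGCAGGCAGTATCTATAAAAGTGTTCTA is TAGAACACTTTTATAGATACTGCCTGCTACATGCTCACCCGCCGGGGCATCTCTAAGCA; then T→U.

5'-UAGAACACUUUUAUAGAUACUGCCUGCUACAUGCUCACCCGCCGGGGCAUCUCUAAGCA-3'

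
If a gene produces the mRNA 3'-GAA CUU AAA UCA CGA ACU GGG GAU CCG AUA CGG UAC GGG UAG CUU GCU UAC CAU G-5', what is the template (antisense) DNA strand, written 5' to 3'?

Written 5'→3' the mRNA is GUACCAUUCGUUCGAUGGGCAUGGCAUAGCCUAGGGGUCAAGCACUAAAUUCAAG, so the coding DNA strand is GTACCATTCGTTCGATGGGCATGGCATAGCCTAGGGGTCAAGCACTAAATTCAAG. The template is its reverse complement.

5'-CTTGAATTTAGTGCTTGACCCCTAGGCTATGCCATGCCCATCGAACGAATGGTAC-3'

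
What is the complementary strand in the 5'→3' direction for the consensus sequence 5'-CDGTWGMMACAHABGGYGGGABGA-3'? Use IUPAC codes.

5'-TCVTCCCRCCVTDTGTKKCWACHG-3'

Standard pairs A↔T, G↔C; ambiguity codes pair Y↔R, M↔K, W↔W, B↔V, D↔H. Complement (GHCAWCKKTGTDTVCCRCCCTVCT), then reverse for 5'→3'.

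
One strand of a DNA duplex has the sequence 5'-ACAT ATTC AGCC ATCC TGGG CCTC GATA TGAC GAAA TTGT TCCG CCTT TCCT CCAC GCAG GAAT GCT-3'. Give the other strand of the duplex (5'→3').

The complement of ACATATTCAGCCATCCTGGGCCTCGATATGACGAAATTGTTCCGCCTTTCCTCCACGCAGGAATGCT is TGTATAAGTCGGTAGGACCCGGAGCTATACTGCTTTAACAAGGCGGAAAGGAGGTGCGTCCTTACGA (A↔T, G↔C). DNA strands are antiparallel, so the complementary strand runs 3'→5'; reversing gives the 5'→3' form.

5'-AGCATTCCTGCGTGGAGGAAAGGCGGAACAATTTCGTCATATCGAGGCCCAGGATGGCTGAATATGT-3'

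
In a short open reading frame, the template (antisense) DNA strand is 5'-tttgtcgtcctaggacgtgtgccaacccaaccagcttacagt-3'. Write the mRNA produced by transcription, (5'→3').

RNA polymerase reads the template 3'→5' and synthesizes mRNA 5'→3' by base-pairing (A→U, T→A, G↔C). The complement of the template is AAACAGCAGGATCCTGCACACGGTTGGGTTGGTCGAATGTCA; antiparallel, so 5'→3' the coding strand is ACTGTAAGCTGGTTGGGTTGGCACACGTCCTAGGACGACAAA. Replace T with U for the mRNA.

5'-ACUGUAAGCUGGUUGGGUUGGCACACGUCCUAGGACGACAAA-3'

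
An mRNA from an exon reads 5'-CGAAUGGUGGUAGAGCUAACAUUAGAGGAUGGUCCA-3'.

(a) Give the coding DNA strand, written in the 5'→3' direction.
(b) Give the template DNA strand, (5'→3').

(a) 5'-CGAATGGTGGTAGAGCTAACATTAGAGGATGGTCCA-3'
(b) 5'-TGGACCATCCTCTAATGTTAGCTCTACCACCATTCG-3'

(a) The coding strand matches the mRNA with U→T.
(b) The template strand is the reverse complement of the coding strand.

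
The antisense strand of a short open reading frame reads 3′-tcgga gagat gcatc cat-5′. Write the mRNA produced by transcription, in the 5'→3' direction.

Reading the template 3'→5' as shown, RNA polymerase pairs each base (A→U, T→A, G↔C) to build mRNA 5'→3' directly.

5'-AGCCUCUCUACGUAGGUA-3'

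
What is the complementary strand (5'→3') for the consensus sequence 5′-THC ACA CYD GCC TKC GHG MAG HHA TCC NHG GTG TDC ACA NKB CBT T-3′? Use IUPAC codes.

5′-AAVGVMNTGTGHACACCDNGGATDDCTKCDCGMAGGCHRGTGTGDA-3′

Standard pairs A↔T, G↔C; ambiguity codes pair Y↔R, M↔K, B↔V, D↔H, N↔N. Complement (ADGTGTGRHCGGAMGCDCKTCDDTAGGNDCCACAHGTGTNMVGVAA), then reverse for 5'→3'.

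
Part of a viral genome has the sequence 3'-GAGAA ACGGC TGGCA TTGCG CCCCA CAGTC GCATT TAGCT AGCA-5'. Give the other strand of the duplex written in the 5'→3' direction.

5'-CTCTTTGCCGACCGTAACGCGGGGTGTCAGCGTAAATCGATCGT-3'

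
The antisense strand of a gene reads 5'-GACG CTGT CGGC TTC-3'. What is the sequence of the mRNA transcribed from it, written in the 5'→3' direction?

RNA polymerase reads the template 3'→5' and synthesizes mRNA 5'→3' by base-pairing (A→U, T→A, G↔C). The complement of the template is CTGCGACAGCCGAAG; antiparallel, so 5'→3' the coding strand is GAAGCCGACAGCGTC. Replace T with U for the mRNA.

5'-GAAGCCGACAGCGUC-3'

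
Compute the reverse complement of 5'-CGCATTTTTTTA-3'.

5'-TAAAAAAATGCG-3'

Complement each base (A↔T, G↔C): GCGTAAAAAAAT. Then reverse.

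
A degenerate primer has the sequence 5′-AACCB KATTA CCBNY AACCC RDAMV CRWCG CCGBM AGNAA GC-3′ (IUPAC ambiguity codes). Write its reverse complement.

Standard pairs A↔T, G↔C; ambiguity codes pair R↔Y, M↔K, W↔W, B↔V, D↔H, N↔N. Complement (TTGGVMTAATGGVNRTTGGGYHTKBGYWGCGGCVKTCNTTCG), then reverse for 5'→3'.

5'-GCTTNCTKVCGGCGWYGBKTHYGGGTTRNVGGTAATMVGGTT-3'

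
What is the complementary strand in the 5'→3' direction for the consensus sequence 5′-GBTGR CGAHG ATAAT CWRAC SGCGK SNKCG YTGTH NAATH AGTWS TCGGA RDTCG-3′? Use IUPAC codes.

Standard pairs A↔T, G↔C; ambiguity codes pair R↔Y, K↔M, W↔W, S↔S, B↔V, D↔H, N↔N. Complement (CVACYGCTDCTATTAGWYTGSCGCMSNMGCRACADNTTADTCAWSAGCCTYHAGC), then reverse for 5'→3'.

5'-CGAHYTCCGASWACTDATTNDACARCGMNSMCGCSGTYWGATTATCDTCGYCAVC-3'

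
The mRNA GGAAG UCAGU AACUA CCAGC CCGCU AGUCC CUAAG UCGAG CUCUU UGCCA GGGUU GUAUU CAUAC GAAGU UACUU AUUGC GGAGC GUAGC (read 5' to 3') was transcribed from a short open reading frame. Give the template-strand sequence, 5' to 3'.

5'-GCTACGCTCCGCAATAAGTAACTTCGTATGAATACAACCCTGGCAAAGAGCTCGACTTAGGGACTAGCGGGCTGGTAGTTACTGACTTCC-3'

Replace U with T to get the coding DNA strand: GGAAGTCAGTAACTACCAGCCCGCTAGTCCCTAAGTCGAGCTCTTTGCCAGGGTTGTATTCATACGAAGTTACTTATTGCGGAGCGTAGC. The template strand is its reverse complement (complement CCTTCAGTCATTGATGGTCGGGCGATCAGGGATTCAGCTCGAGAAACGGTCCCAACATAAGTATGCTTCAATGAATAACGCCTCGCATCG, then reverse).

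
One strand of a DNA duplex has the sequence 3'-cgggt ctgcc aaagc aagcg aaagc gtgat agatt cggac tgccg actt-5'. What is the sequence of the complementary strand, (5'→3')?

5'-GCCCAGACGGTTTCGTTCGCTTTCGCACTATCTAAGCCTGACGGCTGAA-3'

The strand is given 3'→5', so its complement runs 5'→3' in the same left-to-right order: pair each base A↔T, G↔C.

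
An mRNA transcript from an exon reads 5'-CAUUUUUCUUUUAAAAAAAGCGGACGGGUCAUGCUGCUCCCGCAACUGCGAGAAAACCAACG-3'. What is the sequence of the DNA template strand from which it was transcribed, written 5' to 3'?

Replace U with T to get the coding DNA strand: CATTTTTCTTTTAAAAAAAGCGGACGGGTCATGCTGCTCCCGCAACTGCGAGAAAACCAACG. The template strand is its reverse complement (complement GTAAAAAGAAAATTTTTTTCGCCTGCCCAGTACGACGAGGGCGTTGACGCTCTTTTGGTTGC, then reverse).

5'-CGTTGGTTTTCTCGCAGTTGCGGGAGCAGCATGACCCGTCCGCTTTTTTTAAAAGAAAAATG-3'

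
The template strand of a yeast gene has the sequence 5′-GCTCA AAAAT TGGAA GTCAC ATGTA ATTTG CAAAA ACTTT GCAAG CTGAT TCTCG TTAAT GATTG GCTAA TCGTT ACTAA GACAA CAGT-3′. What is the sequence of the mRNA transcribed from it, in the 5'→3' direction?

The mRNA has the sequence of the coding strand (reverse complement of the template) with T→U. Reverse complement of GCTCAAAAATTGGAAGTCACATGTAATTTGCAAAAACTTTGCAAGCTGATTCTCGTTAATGATTGGCTAATCGTTACTAAGACAACAGT is ACTGTTGTCTTAGTAACGATTAGCCAATCATTAACGAGAATCAGCTTGCAAAGTTTTTGCAAATTACATGTGACTTCCAATTTTTGAGC; then T→U.

5'-ACUGUUGUCUUAGUAACGAUUAGCCAAUCAUUAACGAGAAUCAGCUUGCAAAGUUUUUGCAAAUUACAUGUGACUUCCAAUUUUUGAGC-3'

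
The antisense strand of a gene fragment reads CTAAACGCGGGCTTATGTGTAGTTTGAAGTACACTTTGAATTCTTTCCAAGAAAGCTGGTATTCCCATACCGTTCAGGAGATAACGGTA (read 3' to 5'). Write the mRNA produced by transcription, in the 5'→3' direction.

Reading the template 3'→5' as shown, RNA polymerase pairs each base (A→U, T→A, G↔C) to build mRNA 5'→3' directly.

5'-GAUUUGCGCCCGAAUACACAUCAAACUUCAUGUGAAACUUAAGAAAGGUUCUUUCGACCAUAAGGGUAUGGCAAGUCCUCUAUUGCCAU-3'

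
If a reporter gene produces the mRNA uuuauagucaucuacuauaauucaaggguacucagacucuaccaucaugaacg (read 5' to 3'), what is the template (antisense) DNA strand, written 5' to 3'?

Replace U with T to get the coding DNA strand: TTTATAGTCATCTACTATAATTCAAGGGTACTCAGACTCTACCATCATGAACG. The template strand is its reverse complement (complement AAATATCAGTAGATGATATTAAGTTCCCATGAGTCTGAGATGGTAGTACTTGC, then reverse).

5′-CGTTCATGATGGTAGAGTCTGAGTACCCTTGAATTATAGTAGATGACTATAAA-3′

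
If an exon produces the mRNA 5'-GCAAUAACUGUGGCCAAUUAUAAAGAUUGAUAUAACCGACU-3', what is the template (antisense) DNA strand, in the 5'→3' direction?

5'-AGTCGGTTATATCAATCTTTATAATTGGCCACAGTTATTGC-3'

Replace U with T to get the coding DNA strand: GCAATAACTGTGGCCAATTATAAAGATTGATATAACCGACT. The template strand is its reverse complement (complement CGTTATTGACACCGGTTAATATTTCTAACTATATTGGCTGA, then reverse).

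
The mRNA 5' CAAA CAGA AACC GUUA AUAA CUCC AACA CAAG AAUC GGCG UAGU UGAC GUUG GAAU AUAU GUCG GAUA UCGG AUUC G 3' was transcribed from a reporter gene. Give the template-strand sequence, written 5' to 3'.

5′-CGAATCCGATATCCGACATATATTCCAACGTCAACTACGCCGATTCTTGTGTTGGAGTTATTAACGGTTTCTGTTTG-3′

Replace U with T to get the coding DNA strand: CAAACAGAAACCGTTAATAACTCCAACACAAGAATCGGCGTAGTTGACGTTGGAATATATGTCGGATATCGGATTCG. The template strand is its reverse complement (complement GTTTGTCTTTGGCAATTATTGAGGTTGTGTTCTTAGCCGCATCAACTGCAACCTTATATACAGCCTATAGCCTAAGC, then reverse).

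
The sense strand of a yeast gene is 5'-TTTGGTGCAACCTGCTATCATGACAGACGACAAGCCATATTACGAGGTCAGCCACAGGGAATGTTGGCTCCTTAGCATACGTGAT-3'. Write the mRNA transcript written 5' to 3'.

mRNA has the coding-strand sequence with U in place of T.

5'-UUUGGUGCAACCUGCUAUCAUGACAGACGACAAGCCAUAUUACGAGGUCAGCCACAGGGAAUGUUGGCUCCUUAGCAUACGUGAU-3'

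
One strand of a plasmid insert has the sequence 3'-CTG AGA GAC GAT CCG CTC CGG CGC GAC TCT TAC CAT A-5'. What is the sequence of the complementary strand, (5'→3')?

The strand is given 3'→5', so its complement runs 5'→3' in the same left-to-right order: pair each base A↔T, G↔C.

5′-GACTCTCTGCTAGGCGAGGCCGCGCTGAGAATGGTAT-3′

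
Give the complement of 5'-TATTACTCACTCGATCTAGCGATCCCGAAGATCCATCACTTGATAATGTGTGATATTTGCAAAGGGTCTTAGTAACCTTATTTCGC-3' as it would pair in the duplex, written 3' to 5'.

Base-pairing A↔T, G↔C gives the complement. The complementary strand is antiparallel, so paired with a 5'→3' strand it runs 3'→5'.

3′-ATAATGAGTGAGCTAGATCGCTAGGGCTTCTAGGTAGTGAACTATTACACACTATAAACGTTTCCCAGAATCATTGGAATAAAGCG-5′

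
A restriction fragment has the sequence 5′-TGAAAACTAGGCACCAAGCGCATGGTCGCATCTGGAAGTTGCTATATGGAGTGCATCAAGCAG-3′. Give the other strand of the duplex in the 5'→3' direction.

The complement of TGAAAACTAGGCACCAAGCGCATGGTCGCATCTGGAAGTTGCTATATGGAGTGCATCAAGCAG is ACTTTTGATCCGTGGTTCGCGTACCAGCGTAGACCTTCAACGATATACCTCACGTAGTTCGTC (A↔T, G↔C). DNA strands are antiparallel, so the complementary strand runs 3'→5'; reversing gives the 5'→3' form.

5'-CTGCTTGATGCACTCCATATAGCAACTTCCAGATGCGACCATGCGCTTGGTGCCTAGTTTTCA-3'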